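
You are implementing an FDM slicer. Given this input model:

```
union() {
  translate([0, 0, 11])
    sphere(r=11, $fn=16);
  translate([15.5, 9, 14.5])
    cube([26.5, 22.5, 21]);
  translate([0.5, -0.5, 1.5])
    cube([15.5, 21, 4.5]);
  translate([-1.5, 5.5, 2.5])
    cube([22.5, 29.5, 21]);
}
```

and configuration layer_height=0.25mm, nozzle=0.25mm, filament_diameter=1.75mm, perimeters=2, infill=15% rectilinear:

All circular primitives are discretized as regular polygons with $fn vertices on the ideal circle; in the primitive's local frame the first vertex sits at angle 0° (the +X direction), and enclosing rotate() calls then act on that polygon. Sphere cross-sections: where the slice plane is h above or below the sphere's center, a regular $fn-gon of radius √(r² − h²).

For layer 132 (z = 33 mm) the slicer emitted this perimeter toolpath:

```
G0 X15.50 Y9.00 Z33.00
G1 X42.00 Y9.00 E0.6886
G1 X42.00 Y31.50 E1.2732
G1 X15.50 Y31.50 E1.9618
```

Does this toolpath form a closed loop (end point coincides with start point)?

no

Start point (G0): (15.50, 9.00). End point (last G1): the path does not return to the start — open.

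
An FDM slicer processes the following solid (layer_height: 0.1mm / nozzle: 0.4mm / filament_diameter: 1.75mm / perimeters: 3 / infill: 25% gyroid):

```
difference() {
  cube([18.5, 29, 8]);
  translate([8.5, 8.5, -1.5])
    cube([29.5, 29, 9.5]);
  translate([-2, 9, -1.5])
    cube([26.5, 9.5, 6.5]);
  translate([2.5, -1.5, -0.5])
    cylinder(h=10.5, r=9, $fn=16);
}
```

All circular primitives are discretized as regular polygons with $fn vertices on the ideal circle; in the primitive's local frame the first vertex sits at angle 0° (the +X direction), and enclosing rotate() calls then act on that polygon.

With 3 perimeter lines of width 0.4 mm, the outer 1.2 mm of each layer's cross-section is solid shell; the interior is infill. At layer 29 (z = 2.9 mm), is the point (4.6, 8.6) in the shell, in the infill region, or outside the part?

At z = 2.9 mm: the 18.5×29 cube contributes its full rectangle; the 29.5×29 cube at (8.5, 8.5) contributes its full rectangle; the cube at (-2, 9) (footprint 26.5×9.5) is included at this height; the r=9 cylinder at (2.5, -1.5) gives a regular 16-gon of circumradius 9 (constant along its height); After the difference (first − rest): starting from the 18.5×29 cube, the 29.5×29 cube at (8.5, 8.5) partially overlaps it — only the 205.00 mm² overlap (of its 855.50 mm²) is removed, clipping the outline; the 26.5×9.5 cube at (-2, 9) partially overlaps it — only the 80.75 mm² overlap (of its 251.75 mm²) is removed, clipping the outline; the r=9 cylinder at (2.5, -1.5) partially overlaps it — only the 66.85 mm² overlap (of its 247.98 mm²) is removed, clipping the outline — 2 connected regions. Overall, the cross-section has 2 separate islands. The nearest boundary edge runs (0.00, 9.00)→(8.50, 9.00); distance from the point to it = 0.40 mm. (Shell/infill is judged within the island containing the point — the largest one.) The point is inside the cross-section, 0.40 mm from the nearest boundary — within the 1.2 mm shell band (3 × 0.4).

shell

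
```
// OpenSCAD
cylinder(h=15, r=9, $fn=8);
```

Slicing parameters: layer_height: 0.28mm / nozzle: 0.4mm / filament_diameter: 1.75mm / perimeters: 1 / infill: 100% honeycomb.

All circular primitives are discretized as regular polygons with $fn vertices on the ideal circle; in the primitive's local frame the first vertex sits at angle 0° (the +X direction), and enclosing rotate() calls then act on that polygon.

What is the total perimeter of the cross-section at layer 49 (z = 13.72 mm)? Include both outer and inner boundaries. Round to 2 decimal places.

At z = 13.72 mm: the r=9 cylinder gives a regular 8-gon of circumradius 9 (constant along its height) (perimeter = 2·8·9.000·sin(180°/8) = 55.11 mm). Overall, the cross-section is a single solid region. Total boundary length (outer) = 55.11 mm.

55.11 mm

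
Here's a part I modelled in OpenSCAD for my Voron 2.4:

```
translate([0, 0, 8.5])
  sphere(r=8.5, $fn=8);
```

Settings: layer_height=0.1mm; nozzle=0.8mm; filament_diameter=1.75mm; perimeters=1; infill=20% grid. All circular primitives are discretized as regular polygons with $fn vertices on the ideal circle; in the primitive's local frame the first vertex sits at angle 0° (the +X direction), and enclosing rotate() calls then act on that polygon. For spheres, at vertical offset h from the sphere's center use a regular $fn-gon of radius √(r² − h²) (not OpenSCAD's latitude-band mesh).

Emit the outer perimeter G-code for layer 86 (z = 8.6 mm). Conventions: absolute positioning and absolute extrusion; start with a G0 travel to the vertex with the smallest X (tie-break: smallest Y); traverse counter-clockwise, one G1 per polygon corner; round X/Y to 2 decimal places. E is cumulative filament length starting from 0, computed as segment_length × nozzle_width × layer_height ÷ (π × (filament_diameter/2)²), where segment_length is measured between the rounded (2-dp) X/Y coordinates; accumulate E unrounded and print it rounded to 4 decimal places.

At z = 8.6 mm: the r=8.5 sphere slices to a regular 8-gon of circumradius 8.499 (√(r²−h²) with h=0.1 from center). The outline is a single polygon with 8 vertices. Extrusion per mm of travel: 0.8 × 0.1 / (π × 0.875²) = 0.033260. Accumulating E over each segment gives final E = 1.7310.

G0 X-8.50 Y0.00 Z8.60
G1 X-6.01 Y-6.01 E0.2164
G1 X0.00 Y-8.50 E0.4327
G1 X6.01 Y-6.01 E0.6491
G1 X8.50 Y0.00 E0.8655
G1 X6.01 Y6.01 E1.0819
G1 X0.00 Y8.50 E1.2982
G1 X-6.01 Y6.01 E1.5146
G1 X-8.50 Y0.00 E1.7310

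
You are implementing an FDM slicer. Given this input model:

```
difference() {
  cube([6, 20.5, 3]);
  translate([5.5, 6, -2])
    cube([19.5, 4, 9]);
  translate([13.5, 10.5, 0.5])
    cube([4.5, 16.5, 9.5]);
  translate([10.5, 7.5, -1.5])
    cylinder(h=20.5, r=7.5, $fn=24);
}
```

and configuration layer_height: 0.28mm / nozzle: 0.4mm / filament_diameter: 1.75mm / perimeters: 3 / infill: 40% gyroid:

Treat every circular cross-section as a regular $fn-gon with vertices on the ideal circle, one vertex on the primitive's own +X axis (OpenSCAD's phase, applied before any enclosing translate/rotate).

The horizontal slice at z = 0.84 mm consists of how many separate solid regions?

At z = 0.84 mm: the 6×20.5 cube contributes its full rectangle; the cube at (5.5, 6) (footprint 19.5×4) is included at this height; the 4.5×16.5 cube at (13.5, 10.5) contributes its full rectangle; the cylinder at (10.5, 7.5): section is a regular 24-gon, circumradius r=7.5; After the difference (first − rest): starting from the 6×20.5 cube, the 19.5×4 cube at (5.5, 6) partially overlaps it — only the 2.00 mm² overlap (of its 78.00 mm²) is removed, clipping the outline; the 4.5×16.5 cube at (13.5, 10.5) misses the remaining region (no effect); the r=7.5 cylinder at (10.5, 7.5) partially overlaps it — only the 22.57 mm² overlap (of its 174.70 mm²) is removed, clipping the outline — 1 connected region. The result has 1 disconnected region.

1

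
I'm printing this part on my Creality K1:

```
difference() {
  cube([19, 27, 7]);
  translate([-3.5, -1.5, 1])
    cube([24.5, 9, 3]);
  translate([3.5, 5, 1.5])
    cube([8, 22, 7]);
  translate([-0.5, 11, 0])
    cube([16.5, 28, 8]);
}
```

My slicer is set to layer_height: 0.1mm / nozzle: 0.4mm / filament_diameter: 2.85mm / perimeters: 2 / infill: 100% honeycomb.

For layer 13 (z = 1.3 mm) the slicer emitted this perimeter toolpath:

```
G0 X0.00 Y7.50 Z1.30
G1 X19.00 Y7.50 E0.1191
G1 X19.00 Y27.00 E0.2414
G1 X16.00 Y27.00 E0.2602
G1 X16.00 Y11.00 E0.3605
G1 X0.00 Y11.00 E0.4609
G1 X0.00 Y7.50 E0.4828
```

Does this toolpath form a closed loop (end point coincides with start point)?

Start point (G0): (0.00, 7.50). End point (last G1): the path returns to the start — closed.

yes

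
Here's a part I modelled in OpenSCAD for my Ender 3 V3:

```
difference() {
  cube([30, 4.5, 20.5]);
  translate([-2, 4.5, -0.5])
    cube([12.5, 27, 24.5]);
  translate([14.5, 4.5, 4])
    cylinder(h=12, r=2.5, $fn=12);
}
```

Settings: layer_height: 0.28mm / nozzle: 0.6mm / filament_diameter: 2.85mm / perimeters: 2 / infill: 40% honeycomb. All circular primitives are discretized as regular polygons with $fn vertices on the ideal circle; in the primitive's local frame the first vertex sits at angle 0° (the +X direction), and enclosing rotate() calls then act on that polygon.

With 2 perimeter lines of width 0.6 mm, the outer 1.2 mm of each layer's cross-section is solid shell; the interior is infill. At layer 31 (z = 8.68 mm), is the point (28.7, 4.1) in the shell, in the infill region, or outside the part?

At z = 8.68 mm: the cube (footprint 30×4.5) is included at this height; the cube at (-2, 4.5) (footprint 12.5×27) is included at this height; the cylinder at (14.5, 4.5): section is a regular 12-gon, circumradius r=2.5; After the difference (first − rest): starting from the 30×4.5 cube, the 12.5×27 cube at (-2, 4.5) misses the remaining region (no effect); the r=2.5 cylinder at (14.5, 4.5) partially overlaps it — only the 9.38 mm² overlap (of its 18.75 mm²) is removed, clipping the outline — 1 connected region. Overall, the cross-section is a single solid region. The nearest boundary edge runs (17.00, 4.50)→(30.00, 4.50); distance from the point to it = 0.40 mm. The point is inside the cross-section, 0.40 mm from the nearest boundary — within the 1.2 mm shell band (2 × 0.6).

shell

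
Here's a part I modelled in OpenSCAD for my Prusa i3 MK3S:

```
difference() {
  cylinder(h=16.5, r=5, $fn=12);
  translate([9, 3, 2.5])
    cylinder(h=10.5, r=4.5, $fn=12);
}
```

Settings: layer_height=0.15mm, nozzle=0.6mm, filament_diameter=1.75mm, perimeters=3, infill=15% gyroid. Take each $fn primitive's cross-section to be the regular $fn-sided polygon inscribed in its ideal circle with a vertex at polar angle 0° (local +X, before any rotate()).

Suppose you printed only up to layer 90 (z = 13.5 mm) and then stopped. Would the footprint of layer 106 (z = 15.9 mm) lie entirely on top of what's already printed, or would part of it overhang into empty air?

entirely on top

Compare the two slices. At z = 13.5: the r=5 cylinder gives a regular 12-gon of circumradius 5 (constant along its height) (area = (12/2)·5.000²·sin(360°/12) = 75.00 mm²); the cylinder at (9, 3) is not intersected at this z (z outside [2.5, 13]); Taking the first minus the rest: none of the subtracted shapes is present at this height, so the r=5 cylinder is unchanged — area = 75.00 mm². At z = 15.9: the cylinder: section is a regular 12-gon, circumradius r=5 (area = (12/2)·5.000²·sin(360°/12) = 75.00 mm²); the cylinder at (9, 3) does not reach this height (z outside [2.5, 13]); After the difference (first − rest): none of the subtracted shapes is present at this height, so the r=5 cylinder is unchanged — area = 75.00 mm². Checking containment: the cross-section at z = 15.9 is a subset of the cross-section at z = 13.5.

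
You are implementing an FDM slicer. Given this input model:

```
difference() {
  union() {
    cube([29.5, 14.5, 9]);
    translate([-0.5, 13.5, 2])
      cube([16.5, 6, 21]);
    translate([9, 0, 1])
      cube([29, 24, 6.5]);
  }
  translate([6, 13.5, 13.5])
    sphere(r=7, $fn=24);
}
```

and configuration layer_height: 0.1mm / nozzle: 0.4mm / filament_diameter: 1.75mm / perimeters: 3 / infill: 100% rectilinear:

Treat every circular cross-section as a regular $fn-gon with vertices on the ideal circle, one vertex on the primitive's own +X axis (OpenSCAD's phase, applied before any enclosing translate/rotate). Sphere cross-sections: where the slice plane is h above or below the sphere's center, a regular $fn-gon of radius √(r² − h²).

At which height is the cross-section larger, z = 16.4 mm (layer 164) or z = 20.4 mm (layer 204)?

layer 204 (z = 20.4 mm)

Layer 164 (z = 16.4): the cube is absent (z outside [0, 9]); the cube at (-0.5, 13.5) (footprint 16.5×6) is included at this height (area 99.00 mm²); the cube at (9, 0) is not intersected at this z (z outside [1, 7.5]); Merging all regions: only the 16.5×6 cube at (-0.5, 13.5) is present, so the union is just that shape — area = 99.00 mm²; the r=7 sphere at (6, 13.5) contributes a regular 24-gon of circumradius √(7²−2.9²) = 6.371 (area = (24/2)·6.371²·sin(360°/24) = 126.07 mm²); After the difference (first − rest): starting from that combined region (99.00 mm²), the r=7 sphere at (6, 13.5) partially overlaps it — only the 62.11 mm² overlap (of its 126.07 mm²) is removed, clipping the outline — area = 36.89 mm². So its area = 36.89 mm². Layer 204 (z = 20.4): the cube does not reach this height (z outside [0, 9]); the 16.5×6 cube at (-0.5, 13.5) contributes its full rectangle (area 99.00 mm²); the cube at (9, 0) is not intersected at this z (z outside [1, 7.5]); Taking the union: only the 16.5×6 cube at (-0.5, 13.5) is present, so the union is just that shape — area = 99.00 mm²; the r=7 sphere at (6, 13.5) slices to a regular 24-gon of circumradius 1.179 (√(r²−h²) with h=6.9 from center) (area = (24/2)·1.179²·sin(360°/24) = 4.32 mm²); Subtracting the remaining from the first: starting from the result so far (99.00 mm²), the r=7 sphere at (6, 13.5) partially overlaps it — only the 2.16 mm² overlap (of its 4.32 mm²) is removed, clipping the outline — area = 96.84 mm². So its area = 96.84 mm². Layer 204 is larger (96.84 vs 36.89 mm²).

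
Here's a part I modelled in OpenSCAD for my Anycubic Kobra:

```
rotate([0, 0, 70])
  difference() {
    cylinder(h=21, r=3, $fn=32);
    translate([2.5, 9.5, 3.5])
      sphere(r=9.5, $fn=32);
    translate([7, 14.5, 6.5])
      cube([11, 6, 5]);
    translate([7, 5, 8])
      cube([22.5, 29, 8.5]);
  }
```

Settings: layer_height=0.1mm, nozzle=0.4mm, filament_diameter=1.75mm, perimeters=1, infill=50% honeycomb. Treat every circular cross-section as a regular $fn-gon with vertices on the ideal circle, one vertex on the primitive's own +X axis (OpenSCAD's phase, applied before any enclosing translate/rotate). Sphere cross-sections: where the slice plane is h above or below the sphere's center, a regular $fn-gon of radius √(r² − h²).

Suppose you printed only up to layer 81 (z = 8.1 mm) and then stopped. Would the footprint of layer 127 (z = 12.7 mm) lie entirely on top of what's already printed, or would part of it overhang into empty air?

Compare the two slices. At z = 8.1: the r=3 cylinder gives a regular 32-gon of circumradius 3 (constant along its height) (area = (32/2)·3.000²·sin(360°/32) = 28.09 mm²); the sphere at (2.5, 9.5): section is a regular 32-gon, circumradius = √(r²−h²) = √(9.5²−4.6²) = 8.312 (area = (32/2)·8.312²·sin(360°/32) = 215.66 mm²); the cube at (7, 14.5) (footprint 11×6) is included at this height (area 66.00 mm²); the cube at (7, 5) (footprint 22.5×29) is included at this height (area 652.50 mm²); After the difference (first − rest): starting from the r=3 cylinder (28.09 mm²), the r=9.5 sphere at (2.5, 9.5) partially overlaps it — only the 4.67 mm² overlap (of its 215.66 mm²) is removed, clipping the outline; the 11×6 cube at (7, 14.5) misses the remaining region (no effect); the 22.5×29 cube at (7, 5) misses the remaining region (no effect) — area = 23.42 mm²; (whole slice rotated 70° about Z — lengths, areas and connectivity unchanged). At z = 12.7: the r=3 cylinder gives a regular 32-gon of circumradius 3 (constant along its height) (area = (32/2)·3.000²·sin(360°/32) = 28.09 mm²); the r=9.5 sphere at (2.5, 9.5) contributes a regular 32-gon of circumradius √(9.5²−9.2²) = 2.369 (area = (32/2)·2.369²·sin(360°/32) = 17.51 mm²); the cube at (7, 14.5) is not intersected at this z (z outside [6.5, 11.5]); the cube at (7, 5) (footprint 22.5×29) is included at this height (area 652.50 mm²); Taking the first minus the rest: starting from the r=3 cylinder (28.09 mm²), the r=9.5 sphere at (2.5, 9.5) misses the remaining region (no effect); the 22.5×29 cube at (7, 5) misses the remaining region (no effect) — area = 28.09 mm²; (rotated 70° about Z; rotation is an isometry so areas/perimeters/island counts are preserved). Checking containment: at z = 12.7 the cross-section extends beyond the z = 8.1 cross-section by about 4.67 mm².

part overhangs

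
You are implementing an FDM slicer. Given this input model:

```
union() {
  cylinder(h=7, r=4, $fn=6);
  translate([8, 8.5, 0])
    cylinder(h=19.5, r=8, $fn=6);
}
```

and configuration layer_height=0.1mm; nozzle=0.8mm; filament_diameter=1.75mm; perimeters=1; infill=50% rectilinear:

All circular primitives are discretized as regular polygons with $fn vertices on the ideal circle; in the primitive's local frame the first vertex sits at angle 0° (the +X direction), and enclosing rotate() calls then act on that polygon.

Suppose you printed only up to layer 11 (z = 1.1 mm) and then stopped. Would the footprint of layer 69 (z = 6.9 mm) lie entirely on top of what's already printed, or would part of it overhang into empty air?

Compare the two slices. At z = 1.1: the r=4 cylinder contributes a regular 6-gon of circumradius 4 (area = (6/2)·4.000²·sin(360°/6) = 41.57 mm²); the r=8 cylinder at (8, 8.5) gives a regular 6-gon of circumradius 8 (constant along its height) (area = (6/2)·8.000²·sin(360°/6) = 166.28 mm²); Merging all regions: the 2 present regions are separate (no shared area or edge), so areas and boundary lengths simply add and each stays a separate island — area = 207.85 mm². At z = 6.9: the r=4 cylinder gives a regular 6-gon of circumradius 4 (constant along its height) (area = (6/2)·4.000²·sin(360°/6) = 41.57 mm²); the r=8 cylinder at (8, 8.5) contributes a regular 6-gon of circumradius 8 (area = (6/2)·8.000²·sin(360°/6) = 166.28 mm²); Combining (union): the 2 present regions are separate (no shared area or edge), so areas and boundary lengths simply add and each stays a separate island — area = 207.85 mm². Checking containment: the cross-section at z = 6.9 is a subset of the cross-section at z = 1.1.

entirely on top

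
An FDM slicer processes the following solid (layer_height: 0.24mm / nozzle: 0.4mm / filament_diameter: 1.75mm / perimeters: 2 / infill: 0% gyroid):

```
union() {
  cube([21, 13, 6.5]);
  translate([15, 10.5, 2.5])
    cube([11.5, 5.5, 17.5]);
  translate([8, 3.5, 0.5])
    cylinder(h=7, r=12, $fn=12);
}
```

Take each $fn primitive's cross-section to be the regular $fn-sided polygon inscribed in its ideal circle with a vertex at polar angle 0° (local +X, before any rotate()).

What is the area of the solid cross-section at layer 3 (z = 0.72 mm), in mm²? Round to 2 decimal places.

At z = 0.72 mm: the 21×13 cube contributes its full rectangle (area 273.00 mm²); the cube at (15, 10.5) does not reach this height (z outside [2.5, 20]); the cylinder at (8, 3.5): section is a regular 12-gon, circumradius r=12 (area = (12/2)·12.000²·sin(360°/12) = 432.00 mm²); Combining (union): the regions partially overlap — summed areas 705.00 mm² minus the doubly-counted overlap 241.17 mm² gives 463.83 mm² — area = 463.83 mm². Overall, the cross-section is a single solid region. Net area = 463.83 mm².

463.83 mm²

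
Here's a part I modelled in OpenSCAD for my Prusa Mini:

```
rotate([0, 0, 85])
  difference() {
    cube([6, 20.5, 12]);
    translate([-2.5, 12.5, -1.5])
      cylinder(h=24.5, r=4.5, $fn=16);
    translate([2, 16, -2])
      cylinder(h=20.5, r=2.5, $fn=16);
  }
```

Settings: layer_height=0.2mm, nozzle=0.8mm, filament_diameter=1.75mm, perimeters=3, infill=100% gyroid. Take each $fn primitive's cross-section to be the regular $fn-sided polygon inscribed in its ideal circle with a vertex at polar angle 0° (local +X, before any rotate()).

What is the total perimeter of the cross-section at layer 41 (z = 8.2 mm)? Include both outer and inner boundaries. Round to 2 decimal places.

At z = 8.2 mm: the cube is present — its section is the full 6×20.5 rectangle (perimeter 53.00 mm); the cylinder at (-2.5, 12.5): section is a regular 16-gon, circumradius r=4.5 (perimeter = 2·16·4.500·sin(180°/16) = 28.09 mm); the r=2.5 cylinder at (2, 16) contributes a regular 16-gon of circumradius 2.5 (perimeter = 2·16·2.500·sin(180°/16) = 15.61 mm); After the difference (first − rest): starting from the 6×20.5 cube, the r=4.5 cylinder at (-2.5, 12.5) partially overlaps it — only the 10.02 mm² overlap (of its 61.99 mm²) is removed, clipping the outline; the r=2.5 cylinder at (2, 16) partially overlaps it — only the 15.78 mm² overlap (of its 19.13 mm²) is removed, clipping the outline — boundary = 60.22 mm; (whole slice rotated 85° about Z — lengths, areas and connectivity unchanged). Overall, the cross-section is a single solid region. Total boundary length (outer) = 60.22 mm.

60.22 mm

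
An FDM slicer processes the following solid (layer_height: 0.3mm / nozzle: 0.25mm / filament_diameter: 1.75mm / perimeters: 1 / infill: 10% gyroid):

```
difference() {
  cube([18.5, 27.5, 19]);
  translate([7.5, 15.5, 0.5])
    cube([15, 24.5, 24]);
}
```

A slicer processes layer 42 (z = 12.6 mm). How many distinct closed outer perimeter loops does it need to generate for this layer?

1

At z = 12.6 mm: the 18.5×27.5 cube contributes its full rectangle; the cube at (7.5, 15.5) (footprint 15×24.5) is included at this height; Taking the first minus the rest: starting from the 18.5×27.5 cube, the 15×24.5 cube at (7.5, 15.5) partially overlaps it — only the 132.00 mm² overlap (of its 367.50 mm²) is removed, clipping the outline — 1 connected region. The result has 1 disconnected region.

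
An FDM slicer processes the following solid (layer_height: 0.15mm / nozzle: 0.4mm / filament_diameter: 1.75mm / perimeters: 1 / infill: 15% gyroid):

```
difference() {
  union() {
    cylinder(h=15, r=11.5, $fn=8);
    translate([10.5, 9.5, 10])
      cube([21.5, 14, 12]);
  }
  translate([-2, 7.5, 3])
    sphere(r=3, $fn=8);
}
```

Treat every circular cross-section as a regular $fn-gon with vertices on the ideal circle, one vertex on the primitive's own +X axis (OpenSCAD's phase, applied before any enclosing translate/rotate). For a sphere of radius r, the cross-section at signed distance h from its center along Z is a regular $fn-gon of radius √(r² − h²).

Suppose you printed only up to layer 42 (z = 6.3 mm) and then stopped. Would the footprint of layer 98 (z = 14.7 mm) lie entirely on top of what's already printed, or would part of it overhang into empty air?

Compare the two slices. At z = 6.3: the cylinder: section is a regular 8-gon, circumradius r=11.5 (area = (8/2)·11.500²·sin(360°/8) = 374.06 mm²); the cube at (10.5, 9.5) is absent (z outside [10, 22]); Combining (union): only the r=11.5 cylinder is present, so the union is just that shape — area = 374.06 mm²; the sphere at (-2, 7.5) is not intersected at this z (|z−center|=3.300 > r=3); After the difference (first − rest): none of the subtracted shapes is present at this height, so the result so far is unchanged — area = 374.06 mm². At z = 14.7: the r=11.5 cylinder contributes a regular 8-gon of circumradius 11.5 (area = (8/2)·11.500²·sin(360°/8) = 374.06 mm²); the 21.5×14 cube at (10.5, 9.5) contributes its full rectangle (area 301.00 mm²); Taking the union: the 2 present regions are separate (no shared area or edge), so areas and boundary lengths simply add and each stays a separate island — area = 675.06 mm²; the sphere at (-2, 7.5) does not reach this height (|z−center|=11.700 > r=3); Taking the first minus the rest: none of the subtracted shapes is present at this height, so that combined region is unchanged — area = 675.06 mm². Checking containment: at z = 14.7 the cross-section extends beyond the z = 6.3 cross-section by about 301.00 mm².

part overhangs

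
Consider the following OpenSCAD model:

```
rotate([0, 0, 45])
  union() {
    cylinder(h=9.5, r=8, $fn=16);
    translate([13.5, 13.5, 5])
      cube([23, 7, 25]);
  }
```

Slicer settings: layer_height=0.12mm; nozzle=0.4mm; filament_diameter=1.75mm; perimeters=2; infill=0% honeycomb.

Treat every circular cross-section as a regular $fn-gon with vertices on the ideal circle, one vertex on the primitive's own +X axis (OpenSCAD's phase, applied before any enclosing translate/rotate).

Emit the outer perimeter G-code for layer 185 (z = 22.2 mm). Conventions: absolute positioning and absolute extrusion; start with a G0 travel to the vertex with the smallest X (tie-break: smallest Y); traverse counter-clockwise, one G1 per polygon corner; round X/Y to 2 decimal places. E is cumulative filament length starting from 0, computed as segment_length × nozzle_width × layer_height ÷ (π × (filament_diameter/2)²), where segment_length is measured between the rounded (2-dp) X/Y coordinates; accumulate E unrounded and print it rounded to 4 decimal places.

At z = 22.2 mm: the cylinder is absent (z outside [0, 9.5]); the cube at (13.5, 13.5) (footprint 23×7) is included at this height; Combining (union): only the 23×7 cube at (13.5, 13.5) is present, so the union is just that shape — 1 connected region; (rotated 45° about Z; rotation is an isometry so areas/perimeters/island counts are preserved). The outline is a single polygon with 4 vertices. Extrusion per mm of travel: 0.4 × 0.12 / (π × 0.875²) = 0.019956. Accumulating E over each segment gives final E = 1.1975.

G0 X-4.95 Y24.04 Z22.20
G1 X0.00 Y19.09 E0.1397
G1 X16.26 Y35.36 E0.5987
G1 X11.31 Y40.31 E0.7384
G1 X-4.95 Y24.04 E1.1975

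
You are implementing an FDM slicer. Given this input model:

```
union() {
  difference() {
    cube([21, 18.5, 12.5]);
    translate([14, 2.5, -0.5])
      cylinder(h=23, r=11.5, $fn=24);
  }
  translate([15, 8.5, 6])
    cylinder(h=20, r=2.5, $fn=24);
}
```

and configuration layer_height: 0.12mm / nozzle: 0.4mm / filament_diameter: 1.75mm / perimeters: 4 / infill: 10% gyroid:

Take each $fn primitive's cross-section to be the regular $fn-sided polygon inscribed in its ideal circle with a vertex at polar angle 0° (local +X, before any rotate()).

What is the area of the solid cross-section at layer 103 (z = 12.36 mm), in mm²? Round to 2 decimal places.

At z = 12.36 mm: the cube (footprint 21×18.5) is included at this height (area 388.50 mm²); the cylinder at (14, 2.5): section is a regular 24-gon, circumradius r=11.5 (area = (24/2)·11.500²·sin(360°/24) = 410.75 mm²); Subtracting the remaining from the first: starting from the 21×18.5 cube (388.50 mm²), the r=11.5 cylinder at (14, 2.5) partially overlaps it — only the 223.24 mm² overlap (of its 410.75 mm²) is removed, clipping the outline — area = 165.26 mm²; the r=2.5 cylinder at (15, 8.5) gives a regular 24-gon of circumradius 2.5 (constant along its height) (area = (24/2)·2.500²·sin(360°/24) = 19.41 mm²); Combining (union): the 2 present regions are separate (no shared area or edge), so areas and boundary lengths simply add and each stays a separate island — area = 184.67 mm². Overall, the cross-section has 2 separate islands. Net area = 184.67 mm².

184.67 mm²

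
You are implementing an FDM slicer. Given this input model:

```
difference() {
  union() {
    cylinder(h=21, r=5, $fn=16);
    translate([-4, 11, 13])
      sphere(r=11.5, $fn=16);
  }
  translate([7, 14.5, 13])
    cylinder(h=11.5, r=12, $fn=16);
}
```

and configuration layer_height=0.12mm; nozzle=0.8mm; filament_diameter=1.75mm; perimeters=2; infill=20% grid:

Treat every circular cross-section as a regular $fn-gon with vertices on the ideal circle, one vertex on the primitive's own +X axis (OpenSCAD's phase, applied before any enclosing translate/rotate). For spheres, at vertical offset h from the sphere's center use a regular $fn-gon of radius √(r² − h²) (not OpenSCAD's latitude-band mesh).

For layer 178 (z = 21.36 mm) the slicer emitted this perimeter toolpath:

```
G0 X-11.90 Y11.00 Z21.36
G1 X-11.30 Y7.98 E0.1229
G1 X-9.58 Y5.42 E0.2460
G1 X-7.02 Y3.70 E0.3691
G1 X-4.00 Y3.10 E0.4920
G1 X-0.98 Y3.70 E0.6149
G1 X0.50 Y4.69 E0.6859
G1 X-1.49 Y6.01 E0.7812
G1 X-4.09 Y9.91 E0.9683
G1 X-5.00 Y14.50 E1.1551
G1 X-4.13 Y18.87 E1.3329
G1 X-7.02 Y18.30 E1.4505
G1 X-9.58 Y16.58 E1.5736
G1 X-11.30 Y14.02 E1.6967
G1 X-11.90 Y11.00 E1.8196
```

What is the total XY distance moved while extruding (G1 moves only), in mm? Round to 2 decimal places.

45.59 mm

Sum the Euclidean lengths of each G1 segment: total = 45.59 mm.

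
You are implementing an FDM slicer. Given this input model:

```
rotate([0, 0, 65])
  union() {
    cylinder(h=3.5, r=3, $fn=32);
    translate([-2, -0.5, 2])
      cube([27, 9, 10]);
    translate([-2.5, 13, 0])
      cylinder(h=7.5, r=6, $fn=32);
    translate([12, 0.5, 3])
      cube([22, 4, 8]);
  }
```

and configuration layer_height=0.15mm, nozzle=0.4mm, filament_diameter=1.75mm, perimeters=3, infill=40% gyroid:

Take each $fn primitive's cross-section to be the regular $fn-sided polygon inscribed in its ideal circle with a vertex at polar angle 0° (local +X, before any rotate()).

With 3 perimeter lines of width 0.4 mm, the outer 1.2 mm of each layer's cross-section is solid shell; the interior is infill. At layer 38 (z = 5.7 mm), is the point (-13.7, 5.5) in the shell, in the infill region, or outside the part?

At z = 5.7 mm: the cylinder does not reach this height (z outside [0, 3.5]); the cube at (-2, -0.5) (footprint 27×9) is included at this height; the cylinder at (-2.5, 13): section is a regular 32-gon, circumradius r=6; the 22×4 cube at (12, 0.5) contributes its full rectangle; Merging all regions: the regions partially overlap (shared area 55.26 mm²), so overlapping operands fuse into one piece — 1 connected region; (whole slice rotated 65° about Z — lengths, areas and connectivity unchanged). Overall, the cross-section is a single solid region. Undo the 65° rotation: the query point maps to (-0.805, 14.741) in the un-rotated model frame. The nearest boundary edge runs (0.83, 17.99)→(1.74, 17.24); distance from the point to it = 3.55 mm. The point is inside the cross-section and 3.55 mm from the nearest boundary — more than the 1.2 mm shell width (3 × 0.4), so it's in the infill interior.

infill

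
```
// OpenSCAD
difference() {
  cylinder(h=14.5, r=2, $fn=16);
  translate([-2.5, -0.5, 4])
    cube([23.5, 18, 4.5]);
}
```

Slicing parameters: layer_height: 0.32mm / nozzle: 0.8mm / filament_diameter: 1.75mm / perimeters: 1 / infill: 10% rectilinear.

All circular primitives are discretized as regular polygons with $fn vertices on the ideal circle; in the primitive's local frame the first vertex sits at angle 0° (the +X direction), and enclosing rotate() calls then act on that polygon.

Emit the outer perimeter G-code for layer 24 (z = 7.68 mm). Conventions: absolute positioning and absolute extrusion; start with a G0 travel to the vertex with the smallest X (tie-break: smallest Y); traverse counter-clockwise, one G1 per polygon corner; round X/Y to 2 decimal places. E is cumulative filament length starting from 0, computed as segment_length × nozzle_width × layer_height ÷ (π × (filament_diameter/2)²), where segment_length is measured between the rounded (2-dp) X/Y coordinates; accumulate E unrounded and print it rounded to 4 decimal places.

At z = 7.68 mm: the cylinder: section is a regular 16-gon, circumradius r=2; the cube at (-2.5, -0.5) (footprint 23.5×18) is included at this height; Taking the first minus the rest: starting from the r=2 cylinder, the 23.5×18 cube at (-2.5, -0.5) partially overlaps it — only the 8.07 mm² overlap (of its 423.00 mm²) is removed, clipping the outline — 1 connected region. The outline is a single polygon with 9 vertices. Extrusion per mm of travel: 0.8 × 0.32 / (π × 0.875²) = 0.106432. Accumulating E over each segment gives final E = 0.9605.

G0 X-1.90 Y-0.50 Z7.68
G1 X-1.85 Y-0.77 E0.0292
G1 X-1.41 Y-1.41 E0.1119
G1 X-0.77 Y-1.85 E0.1945
G1 X0.00 Y-2.00 E0.2780
G1 X0.77 Y-1.85 E0.3615
G1 X1.41 Y-1.41 E0.4442
G1 X1.85 Y-0.77 E0.5269
G1 X1.90 Y-0.50 E0.5561
G1 X-1.90 Y-0.50 E0.9605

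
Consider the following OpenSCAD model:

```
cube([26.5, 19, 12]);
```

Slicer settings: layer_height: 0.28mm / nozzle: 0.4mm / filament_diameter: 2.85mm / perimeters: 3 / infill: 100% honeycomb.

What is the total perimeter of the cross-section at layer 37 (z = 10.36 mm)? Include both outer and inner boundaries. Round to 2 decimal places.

At z = 10.36 mm: the cube is present — its section is the full 26.5×19 rectangle (perimeter 91.00 mm). Overall, the cross-section is a single solid region. Total boundary length (outer) = 91.00 mm.

91.00 mm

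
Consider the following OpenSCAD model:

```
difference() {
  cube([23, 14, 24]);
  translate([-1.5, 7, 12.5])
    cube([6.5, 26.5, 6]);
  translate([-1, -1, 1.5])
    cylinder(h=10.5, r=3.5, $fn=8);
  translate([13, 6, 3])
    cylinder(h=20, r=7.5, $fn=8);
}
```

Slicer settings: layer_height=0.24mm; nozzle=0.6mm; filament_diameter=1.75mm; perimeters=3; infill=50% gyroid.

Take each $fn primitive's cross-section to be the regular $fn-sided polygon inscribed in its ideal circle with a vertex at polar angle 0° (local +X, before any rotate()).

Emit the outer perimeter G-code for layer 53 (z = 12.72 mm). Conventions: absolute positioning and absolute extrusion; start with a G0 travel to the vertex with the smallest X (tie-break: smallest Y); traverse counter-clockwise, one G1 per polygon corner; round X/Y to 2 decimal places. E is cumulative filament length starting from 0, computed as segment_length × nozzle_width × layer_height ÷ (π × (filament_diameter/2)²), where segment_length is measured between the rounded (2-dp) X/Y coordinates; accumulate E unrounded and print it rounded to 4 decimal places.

G0 X0.00 Y0.00 Z12.72
G1 X9.38 Y0.00 E0.5616
G1 X7.70 Y0.70 E0.6705
G1 X5.50 Y6.00 E1.0141
G1 X7.70 Y11.30 E1.3576
G1 X13.00 Y13.50 E1.7012
G1 X18.30 Y11.30 E2.0447
G1 X20.50 Y6.00 E2.3883
G1 X18.30 Y0.70 E2.7318
G1 X16.62 Y0.00 E2.8408
G1 X23.00 Y0.00 E3.2228
G1 X23.00 Y14.00 E4.0609
G1 X5.00 Y14.00 E5.1385
G1 X5.00 Y7.00 E5.5576
G1 X0.00 Y7.00 E5.8570
G1 X0.00 Y0.00 E6.2760

At z = 12.72 mm: the cube (footprint 23×14) is included at this height; the cube at (-1.5, 7) is present — its section is the full 6.5×26.5 rectangle; the cylinder at (-1, -1) is absent (z outside [1.5, 12]); the r=7.5 cylinder at (13, 6) contributes a regular 8-gon of circumradius 7.5; Subtracting the remaining from the first: starting from the 23×14 cube, the 6.5×26.5 cube at (-1.5, 7) partially overlaps it — only the 35.00 mm² overlap (of its 172.25 mm²) is removed, clipping the outline; the r=7.5 cylinder at (13, 6) partially overlaps it — only the 153.67 mm² overlap (of its 159.10 mm²) is removed, clipping the outline — 1 connected region. The outline is a single polygon with 15 vertices. Extrusion per mm of travel: 0.6 × 0.24 / (π × 0.875²) = 0.059868. Accumulating E over each segment gives final E = 6.2760.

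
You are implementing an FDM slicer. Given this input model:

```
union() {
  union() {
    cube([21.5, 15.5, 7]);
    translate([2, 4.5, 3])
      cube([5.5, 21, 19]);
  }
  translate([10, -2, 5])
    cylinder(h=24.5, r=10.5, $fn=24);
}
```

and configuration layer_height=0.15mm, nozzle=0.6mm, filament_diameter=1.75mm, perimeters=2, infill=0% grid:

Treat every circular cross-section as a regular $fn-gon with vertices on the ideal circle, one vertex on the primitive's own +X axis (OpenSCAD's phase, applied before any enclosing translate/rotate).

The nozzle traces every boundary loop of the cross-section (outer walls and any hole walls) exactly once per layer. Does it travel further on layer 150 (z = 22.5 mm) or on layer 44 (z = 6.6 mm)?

Layer 150 (z = 22.5): the cube does not reach this height (z outside [0, 7]); the cube at (2, 4.5) does not reach this height (z outside [3, 22]); Taking the union: nothing is present at this height; the cylinder at (10, -2): section is a regular 24-gon, circumradius r=10.5 (perimeter = 2·24·10.500·sin(180°/24) = 65.79 mm); Merging all regions: only the r=10.5 cylinder at (10, -2) is present, so the union is just that shape — boundary = 65.79 mm. So its perimeter = 65.79 mm. Layer 44 (z = 6.6): the cube is present — its section is the full 21.5×15.5 rectangle (perimeter 74.00 mm); the cube at (2, 4.5) is present — its section is the full 5.5×21 rectangle (perimeter 53.00 mm); Combining (union): the regions partially overlap (shared area 60.50 mm²), so the edge portions inside another operand are dropped and the merged outline is re-measured after clipping — boundary = 94.00 mm; the r=10.5 cylinder at (10, -2) gives a regular 24-gon of circumradius 10.5 (constant along its height) (perimeter = 2·24·10.500·sin(180°/24) = 65.79 mm); Merging all regions: the regions partially overlap (shared area 129.58 mm²), so the edge portions inside another operand are dropped and the merged outline is re-measured after clipping — boundary = 110.72 mm. So its perimeter = 110.72 mm. Layer 44 is larger (110.72 vs 65.79 mm).

layer 44 (z = 6.6 mm)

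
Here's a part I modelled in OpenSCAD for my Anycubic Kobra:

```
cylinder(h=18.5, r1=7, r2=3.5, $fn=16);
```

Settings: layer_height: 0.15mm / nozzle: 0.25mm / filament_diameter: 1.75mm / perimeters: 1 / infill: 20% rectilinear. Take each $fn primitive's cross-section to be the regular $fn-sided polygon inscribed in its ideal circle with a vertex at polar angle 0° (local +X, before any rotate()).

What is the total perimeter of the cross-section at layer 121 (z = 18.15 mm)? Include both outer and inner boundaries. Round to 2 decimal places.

At z = 18.15 mm: the cone (r1=7→r2=3.5) has section circumradius 3.566 here — a regular 16-gon (perimeter = 2·16·3.566·sin(180°/16) = 22.26 mm). Overall, the cross-section is a single solid region. Total boundary length (outer) = 22.26 mm.

22.26 mm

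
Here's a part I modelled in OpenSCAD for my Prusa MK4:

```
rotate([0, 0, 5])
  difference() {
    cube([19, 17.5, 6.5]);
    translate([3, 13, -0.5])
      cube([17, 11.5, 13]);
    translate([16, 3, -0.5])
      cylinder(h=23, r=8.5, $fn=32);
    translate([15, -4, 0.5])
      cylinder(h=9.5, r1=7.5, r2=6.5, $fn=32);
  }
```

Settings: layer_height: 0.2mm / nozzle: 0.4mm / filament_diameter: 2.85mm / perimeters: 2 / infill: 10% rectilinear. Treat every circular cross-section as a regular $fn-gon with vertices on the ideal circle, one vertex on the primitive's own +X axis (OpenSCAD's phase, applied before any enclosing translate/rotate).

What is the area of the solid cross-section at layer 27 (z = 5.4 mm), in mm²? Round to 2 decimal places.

145.37 mm²

At z = 5.4 mm: the cube (footprint 19×17.5) is included at this height (area 332.50 mm²); the cube at (3, 13) (footprint 17×11.5) is included at this height (area 195.50 mm²); the r=8.5 cylinder at (16, 3) contributes a regular 32-gon of circumradius 8.5 (area = (32/2)·8.500²·sin(360°/32) = 225.52 mm²); the cone at (15, -4) (r1=7.5→r2=6.5) has section circumradius 6.984 here — a regular 32-gon (area = (32/2)·6.984²·sin(360°/32) = 152.26 mm²); After the difference (first − rest): starting from the 19×17.5 cube (332.50 mm²), the 17×11.5 cube at (3, 13) partially overlaps it — only the 72.00 mm² overlap (of its 195.50 mm²) is removed, clipping the outline; the r=8.5 cylinder at (16, 3) partially overlaps it — only the 115.13 mm² overlap (of its 225.52 mm²) is removed, clipping the outline; the cone at (15, -4) misses the remaining region (no effect) — area = 145.37 mm²; (rotated 5° about Z; rotation is an isometry so areas/perimeters/island counts are preserved). Overall, the cross-section is a single solid region. Net area = 145.37 mm².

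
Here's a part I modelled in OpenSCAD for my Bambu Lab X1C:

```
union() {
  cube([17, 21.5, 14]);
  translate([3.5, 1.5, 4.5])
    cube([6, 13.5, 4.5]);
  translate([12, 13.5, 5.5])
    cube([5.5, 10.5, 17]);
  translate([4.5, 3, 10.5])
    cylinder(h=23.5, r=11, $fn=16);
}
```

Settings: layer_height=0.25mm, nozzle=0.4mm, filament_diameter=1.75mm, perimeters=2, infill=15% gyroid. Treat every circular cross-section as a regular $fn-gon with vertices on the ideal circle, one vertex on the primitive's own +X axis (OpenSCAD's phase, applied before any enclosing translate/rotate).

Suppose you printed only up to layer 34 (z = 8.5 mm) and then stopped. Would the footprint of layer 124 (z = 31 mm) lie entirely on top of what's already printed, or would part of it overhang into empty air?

part overhangs

Compare the two slices. At z = 8.5: the cube (footprint 17×21.5) is included at this height (area 365.50 mm²); the cube at (3.5, 1.5) (footprint 6×13.5) is included at this height (area 81.00 mm²); the cube at (12, 13.5) (footprint 5.5×10.5) is included at this height (area 57.75 mm²); the cylinder at (4.5, 3) is not intersected at this z (z outside [10.5, 34]); Combining (union): the regions partially overlap — summed areas 504.25 mm² minus the doubly-counted overlap 121.00 mm² gives 383.25 mm² — area = 383.25 mm². At z = 31: the cube does not reach this height (z outside [0, 14]); the cube at (3.5, 1.5) is absent (z outside [4.5, 9]); the cube at (12, 13.5) is absent (z outside [5.5, 22.5]); the cylinder at (4.5, 3): section is a regular 16-gon, circumradius r=11 (area = (16/2)·11.000²·sin(360°/16) = 370.44 mm²); Merging all regions: only the r=11 cylinder at (4.5, 3) is present, so the union is just that shape — area = 370.44 mm². Checking containment: at z = 31 the cross-section extends beyond the z = 8.5 cross-section by about 184.76 mm².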